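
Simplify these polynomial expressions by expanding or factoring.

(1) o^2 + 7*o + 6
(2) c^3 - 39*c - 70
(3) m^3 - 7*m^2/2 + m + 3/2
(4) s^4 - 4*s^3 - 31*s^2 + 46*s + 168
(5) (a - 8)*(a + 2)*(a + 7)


(1) = (o + 1)*(o + 6)
(2) = (c - 7)*(c + 2)*(c + 5)
(3) = (m - 3)*(m - 1)*(m + 1/2)
(4) = (s - 7)*(s - 3)*(s + 2)*(s + 4)
(5) = a^3 + a^2 - 58*a - 112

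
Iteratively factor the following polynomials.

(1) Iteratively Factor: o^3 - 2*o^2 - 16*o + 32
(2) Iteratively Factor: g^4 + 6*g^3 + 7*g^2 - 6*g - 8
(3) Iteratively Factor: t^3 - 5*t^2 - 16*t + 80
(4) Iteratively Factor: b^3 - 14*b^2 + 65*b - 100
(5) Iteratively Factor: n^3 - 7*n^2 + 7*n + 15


(1) = (o - 2)*(o^2 - 16) = (o - 2)*(o + 4)*(o - 4)
(2) = (g + 1)*(g^3 + 5*g^2 + 2*g - 8) = (g + 1)*(g + 4)*(g^2 + g - 2) = (g + 1)*(g + 2)*(g + 4)*(g - 1)
(3) = (t - 5)*(t^2 - 16) = (t - 5)*(t + 4)*(t - 4)
(4) = (b - 5)*(b^2 - 9*b + 20) = (b - 5)^2*(b - 4)
(5) = (n + 1)*(n^2 - 8*n + 15) = (n - 5)*(n + 1)*(n - 3)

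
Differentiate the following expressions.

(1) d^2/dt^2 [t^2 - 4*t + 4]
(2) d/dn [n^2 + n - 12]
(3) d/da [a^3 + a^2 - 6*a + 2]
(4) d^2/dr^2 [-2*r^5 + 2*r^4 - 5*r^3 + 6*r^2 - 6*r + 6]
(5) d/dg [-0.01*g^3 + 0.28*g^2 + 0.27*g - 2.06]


(1) = 2
(2) = 2*n + 1
(3) = 3*a^2 + 2*a - 6
(4) = -40*r^3 + 24*r^2 - 30*r + 12
(5) = -0.03*g^2 + 0.56*g + 0.27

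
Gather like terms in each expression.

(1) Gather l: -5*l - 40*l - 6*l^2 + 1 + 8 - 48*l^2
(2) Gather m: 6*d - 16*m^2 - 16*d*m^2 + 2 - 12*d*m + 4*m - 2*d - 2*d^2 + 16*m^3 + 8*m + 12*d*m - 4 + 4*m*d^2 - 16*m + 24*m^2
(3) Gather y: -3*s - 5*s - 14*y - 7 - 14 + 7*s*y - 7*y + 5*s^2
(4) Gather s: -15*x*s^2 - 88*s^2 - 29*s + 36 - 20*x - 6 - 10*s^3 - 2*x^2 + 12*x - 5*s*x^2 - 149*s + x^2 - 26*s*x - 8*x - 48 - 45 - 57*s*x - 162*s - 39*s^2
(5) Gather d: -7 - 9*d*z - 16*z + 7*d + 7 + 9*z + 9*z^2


(1) = -54*l^2 - 45*l + 9
(2) = -2*d^2 + 4*d + 16*m^3 + m^2*(8 - 16*d) + m*(4*d^2 - 4) - 2
(3) = 5*s^2 - 8*s + y*(7*s - 21) - 21
(4) = -10*s^3 + s^2*(-15*x - 127) + s*(-5*x^2 - 83*x - 340) - x^2 - 16*x - 63
(5) = d*(7 - 9*z) + 9*z^2 - 7*z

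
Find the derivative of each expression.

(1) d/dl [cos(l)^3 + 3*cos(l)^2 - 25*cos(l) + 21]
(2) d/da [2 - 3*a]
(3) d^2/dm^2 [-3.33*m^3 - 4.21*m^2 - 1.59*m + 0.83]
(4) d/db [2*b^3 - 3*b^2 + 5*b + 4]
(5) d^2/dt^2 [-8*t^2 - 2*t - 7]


(1) = (-3*cos(l)^2 - 6*cos(l) + 25)*sin(l)
(2) = -3
(3) = -19.98*m - 8.42
(4) = 6*b^2 - 6*b + 5
(5) = -16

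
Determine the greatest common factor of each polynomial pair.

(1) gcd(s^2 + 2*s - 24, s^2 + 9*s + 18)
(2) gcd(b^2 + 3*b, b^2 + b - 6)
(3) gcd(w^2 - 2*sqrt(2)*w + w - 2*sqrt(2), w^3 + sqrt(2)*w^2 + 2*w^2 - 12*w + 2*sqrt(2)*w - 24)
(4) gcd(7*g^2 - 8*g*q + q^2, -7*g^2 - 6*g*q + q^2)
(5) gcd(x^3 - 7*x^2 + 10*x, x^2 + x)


(1) = s + 6
(2) = gcd(b*(b + 3), (b - 2)*(b + 3)) = b + 3
(3) = gcd((w + 1)*(w - 2*sqrt(2)), (w + 2)*(w - 2*sqrt(2))*(w + 3*sqrt(2))) = w - 2*sqrt(2)
(4) = gcd((-7*g + q)*(-g + q), (-7*g + q)*(g + q)) = -7*g + q
(5) = x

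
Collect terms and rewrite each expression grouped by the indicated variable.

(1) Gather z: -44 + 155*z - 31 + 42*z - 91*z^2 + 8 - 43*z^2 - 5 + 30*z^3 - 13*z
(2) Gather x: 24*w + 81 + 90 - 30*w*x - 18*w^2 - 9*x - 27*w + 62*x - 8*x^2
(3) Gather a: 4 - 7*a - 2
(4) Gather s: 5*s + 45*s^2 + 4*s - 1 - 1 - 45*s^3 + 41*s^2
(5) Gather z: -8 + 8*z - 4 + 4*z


(1) = 30*z^3 - 134*z^2 + 184*z - 72
(2) = -18*w^2 - 3*w - 8*x^2 + x*(53 - 30*w) + 171
(3) = 2 - 7*a
(4) = -45*s^3 + 86*s^2 + 9*s - 2
(5) = 12*z - 12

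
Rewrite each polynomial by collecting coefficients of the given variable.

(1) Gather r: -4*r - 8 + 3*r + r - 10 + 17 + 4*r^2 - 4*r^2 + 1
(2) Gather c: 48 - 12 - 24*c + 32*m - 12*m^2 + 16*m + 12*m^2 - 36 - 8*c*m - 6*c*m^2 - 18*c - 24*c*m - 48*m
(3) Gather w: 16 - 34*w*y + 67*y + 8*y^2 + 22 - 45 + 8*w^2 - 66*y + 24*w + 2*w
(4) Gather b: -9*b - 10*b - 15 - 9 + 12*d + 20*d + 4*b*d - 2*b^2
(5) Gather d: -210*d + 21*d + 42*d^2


(1) = 0
(2) = c*(-6*m^2 - 32*m - 42)
(3) = 8*w^2 + w*(26 - 34*y) + 8*y^2 + y - 7
(4) = -2*b^2 + b*(4*d - 19) + 32*d - 24
(5) = 42*d^2 - 189*d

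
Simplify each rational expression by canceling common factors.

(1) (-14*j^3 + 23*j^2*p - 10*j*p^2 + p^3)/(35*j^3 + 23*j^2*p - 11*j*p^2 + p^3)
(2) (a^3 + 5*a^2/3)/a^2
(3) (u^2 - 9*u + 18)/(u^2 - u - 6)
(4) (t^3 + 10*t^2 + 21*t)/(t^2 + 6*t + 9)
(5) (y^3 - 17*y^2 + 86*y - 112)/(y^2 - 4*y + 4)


(1) = (2*j^2 - 3*j*p + p^2)/(-5*j^2 - 4*j*p + p^2)
(2) = a + 5/3
(3) = (u - 6)/(u + 2)
(4) = (t^2 + 7*t)/(t + 3)
(5) = (y^2 - 15*y + 56)/(y - 2)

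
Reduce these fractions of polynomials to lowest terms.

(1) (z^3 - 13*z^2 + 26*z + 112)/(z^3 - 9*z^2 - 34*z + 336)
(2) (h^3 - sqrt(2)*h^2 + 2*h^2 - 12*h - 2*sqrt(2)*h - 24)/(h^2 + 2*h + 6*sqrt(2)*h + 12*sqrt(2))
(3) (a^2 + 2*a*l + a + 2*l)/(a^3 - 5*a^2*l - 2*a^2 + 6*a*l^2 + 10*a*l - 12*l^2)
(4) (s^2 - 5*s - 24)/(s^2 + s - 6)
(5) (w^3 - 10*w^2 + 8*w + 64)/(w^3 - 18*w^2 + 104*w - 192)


(1) = (z + 2)/(z + 6)
(2) = (h^2 - sqrt(2)*h - 12)/(h + 6*sqrt(2))
(3) = (a^2 + 2*a*l + a + 2*l)/(a^3 - 5*a^2*l - 2*a^2 + 6*a*l^2 + 10*a*l - 12*l^2)
(4) = (s - 8)/(s - 2)
(5) = (w + 2)/(w - 6)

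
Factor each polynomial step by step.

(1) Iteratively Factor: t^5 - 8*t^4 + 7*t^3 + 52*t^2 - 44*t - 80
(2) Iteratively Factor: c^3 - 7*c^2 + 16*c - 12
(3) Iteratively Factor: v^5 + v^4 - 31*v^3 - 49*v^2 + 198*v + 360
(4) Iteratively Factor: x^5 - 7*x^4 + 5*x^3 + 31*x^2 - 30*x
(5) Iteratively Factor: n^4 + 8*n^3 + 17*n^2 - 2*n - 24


(1) = (t + 1)*(t^4 - 9*t^3 + 16*t^2 + 36*t - 80) = (t - 4)*(t + 1)*(t^3 - 5*t^2 - 4*t + 20) = (t - 4)*(t - 2)*(t + 1)*(t^2 - 3*t - 10) = (t - 5)*(t - 4)*(t - 2)*(t + 1)*(t + 2)
(2) = (c - 2)*(c^2 - 5*c + 6) = (c - 2)^2*(c - 3)
(3) = (v - 3)*(v^4 + 4*v^3 - 19*v^2 - 106*v - 120) = (v - 3)*(v + 4)*(v^3 - 19*v - 30) = (v - 3)*(v + 3)*(v + 4)*(v^2 - 3*v - 10) = (v - 5)*(v - 3)*(v + 3)*(v + 4)*(v + 2)
(4) = (x + 2)*(x^4 - 9*x^3 + 23*x^2 - 15*x) = (x - 3)*(x + 2)*(x^3 - 6*x^2 + 5*x) = (x - 5)*(x - 3)*(x + 2)*(x^2 - x) = (x - 5)*(x - 3)*(x - 1)*(x + 2)*(x)
(5) = (n + 2)*(n^3 + 6*n^2 + 5*n - 12) = (n + 2)*(n + 4)*(n^2 + 2*n - 3) = (n - 1)*(n + 2)*(n + 4)*(n + 3)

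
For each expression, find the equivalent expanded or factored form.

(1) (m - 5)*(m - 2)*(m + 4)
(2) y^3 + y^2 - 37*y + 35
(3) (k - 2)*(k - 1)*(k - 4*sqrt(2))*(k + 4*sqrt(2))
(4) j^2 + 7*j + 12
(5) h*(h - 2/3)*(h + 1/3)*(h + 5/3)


(1) = m^3 - 3*m^2 - 18*m + 40
(2) = (y - 5)*(y - 1)*(y + 7)
(3) = k^4 - 3*k^3 - 30*k^2 + 96*k - 64
(4) = (j + 3)*(j + 4)
(5) = h^4 + 4*h^3/3 - 7*h^2/9 - 10*h/27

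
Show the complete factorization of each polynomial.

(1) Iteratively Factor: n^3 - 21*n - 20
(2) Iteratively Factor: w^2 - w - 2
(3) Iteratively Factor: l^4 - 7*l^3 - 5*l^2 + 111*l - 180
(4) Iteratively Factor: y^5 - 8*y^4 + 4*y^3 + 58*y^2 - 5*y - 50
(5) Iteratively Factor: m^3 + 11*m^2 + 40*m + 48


(1) = (n + 1)*(n^2 - n - 20) = (n + 1)*(n + 4)*(n - 5)
(2) = (w - 2)*(w + 1)
(3) = (l + 4)*(l^3 - 11*l^2 + 39*l - 45) = (l - 3)*(l + 4)*(l^2 - 8*l + 15) = (l - 3)^2*(l + 4)*(l - 5)
(4) = (y - 5)*(y^4 - 3*y^3 - 11*y^2 + 3*y + 10) = (y - 5)*(y + 1)*(y^3 - 4*y^2 - 7*y + 10) = (y - 5)*(y - 1)*(y + 1)*(y^2 - 3*y - 10) = (y - 5)*(y - 1)*(y + 1)*(y + 2)*(y - 5)
(5) = (m + 3)*(m^2 + 8*m + 16) = (m + 3)*(m + 4)*(m + 4)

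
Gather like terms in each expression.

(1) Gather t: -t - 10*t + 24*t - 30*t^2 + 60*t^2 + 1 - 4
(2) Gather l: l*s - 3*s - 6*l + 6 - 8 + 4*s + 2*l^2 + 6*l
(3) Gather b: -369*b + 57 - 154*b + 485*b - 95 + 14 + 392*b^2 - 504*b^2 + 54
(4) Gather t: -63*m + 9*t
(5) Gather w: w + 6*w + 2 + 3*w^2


(1) = 30*t^2 + 13*t - 3
(2) = 2*l^2 + l*s + s - 2
(3) = -112*b^2 - 38*b + 30
(4) = -63*m + 9*t
(5) = 3*w^2 + 7*w + 2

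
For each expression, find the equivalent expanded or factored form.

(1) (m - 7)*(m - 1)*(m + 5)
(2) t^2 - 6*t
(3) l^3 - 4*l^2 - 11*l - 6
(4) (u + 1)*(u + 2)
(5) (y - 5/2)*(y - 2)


(1) = m^3 - 3*m^2 - 33*m + 35
(2) = t*(t - 6)
(3) = (l - 6)*(l + 1)^2
(4) = u^2 + 3*u + 2
(5) = y^2 - 9*y/2 + 5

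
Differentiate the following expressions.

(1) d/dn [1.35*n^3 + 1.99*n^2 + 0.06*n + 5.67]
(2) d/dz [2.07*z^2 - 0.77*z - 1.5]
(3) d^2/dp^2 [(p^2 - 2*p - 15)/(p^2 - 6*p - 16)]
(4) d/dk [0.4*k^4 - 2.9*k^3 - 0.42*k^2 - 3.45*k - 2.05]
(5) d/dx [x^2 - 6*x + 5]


(1) = 4.05*n^2 + 3.98*n + 0.06
(2) = 4.14*z - 0.77
(3) = 2*(4*p^3 + 3*p^2 + 174*p - 332)/(p^6 - 18*p^5 + 60*p^4 + 360*p^3 - 960*p^2 - 4608*p - 4096)
(4) = 1.6*k^3 - 8.7*k^2 - 0.84*k - 3.45
(5) = 2*x - 6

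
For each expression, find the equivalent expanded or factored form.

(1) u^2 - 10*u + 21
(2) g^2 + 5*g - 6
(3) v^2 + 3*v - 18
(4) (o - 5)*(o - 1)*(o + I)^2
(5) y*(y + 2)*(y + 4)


(1) = (u - 7)*(u - 3)
(2) = (g - 1)*(g + 6)
(3) = (v - 3)*(v + 6)
(4) = o^4 - 6*o^3 + 2*I*o^3 + 4*o^2 - 12*I*o^2 + 6*o + 10*I*o - 5
(5) = y^3 + 6*y^2 + 8*y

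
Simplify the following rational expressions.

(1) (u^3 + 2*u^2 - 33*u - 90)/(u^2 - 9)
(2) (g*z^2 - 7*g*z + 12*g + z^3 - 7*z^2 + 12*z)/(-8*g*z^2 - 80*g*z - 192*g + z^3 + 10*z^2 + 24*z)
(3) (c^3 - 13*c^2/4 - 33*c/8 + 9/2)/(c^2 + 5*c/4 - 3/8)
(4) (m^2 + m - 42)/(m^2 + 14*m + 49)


(1) = (u^2 - u - 30)/(u - 3)
(2) = (g*z^2 - 7*g*z + 12*g + z^3 - 7*z^2 + 12*z)/(-8*g*z^2 - 80*g*z - 192*g + z^3 + 10*z^2 + 24*z)
(3) = (4*c^2 - 19*c + 12)/(4*c - 1)
(4) = (m - 6)/(m + 7)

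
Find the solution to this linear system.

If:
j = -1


Then:
j = -1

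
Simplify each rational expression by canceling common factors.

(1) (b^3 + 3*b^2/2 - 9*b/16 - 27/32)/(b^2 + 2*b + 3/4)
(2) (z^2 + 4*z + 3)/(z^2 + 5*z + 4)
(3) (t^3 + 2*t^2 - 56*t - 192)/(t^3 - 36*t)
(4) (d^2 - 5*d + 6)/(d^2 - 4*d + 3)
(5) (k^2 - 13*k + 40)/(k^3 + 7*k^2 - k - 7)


(1) = (16*b^2 - 9)/(16*b + 8)
(2) = (z + 3)/(z + 4)
(3) = (t^2 - 4*t - 32)/(t^2 - 6*t)
(4) = (d - 2)/(d - 1)
(5) = (k^2 - 13*k + 40)/(k^3 + 7*k^2 - k - 7)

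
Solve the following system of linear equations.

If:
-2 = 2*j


Then:
j = -1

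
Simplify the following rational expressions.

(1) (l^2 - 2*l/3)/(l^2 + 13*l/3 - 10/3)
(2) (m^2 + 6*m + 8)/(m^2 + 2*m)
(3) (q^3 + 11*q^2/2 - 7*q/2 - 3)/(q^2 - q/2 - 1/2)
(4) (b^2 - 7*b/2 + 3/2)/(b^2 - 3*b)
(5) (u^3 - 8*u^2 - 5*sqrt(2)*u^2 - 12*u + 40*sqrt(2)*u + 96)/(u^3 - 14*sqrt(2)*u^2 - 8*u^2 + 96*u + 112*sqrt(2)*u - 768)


(1) = l/(l + 5)
(2) = (m + 4)/m
(3) = q + 6
(4) = (2*b - 1)/(2*b)
(5) = (u + sqrt(2))/(u - 8*sqrt(2))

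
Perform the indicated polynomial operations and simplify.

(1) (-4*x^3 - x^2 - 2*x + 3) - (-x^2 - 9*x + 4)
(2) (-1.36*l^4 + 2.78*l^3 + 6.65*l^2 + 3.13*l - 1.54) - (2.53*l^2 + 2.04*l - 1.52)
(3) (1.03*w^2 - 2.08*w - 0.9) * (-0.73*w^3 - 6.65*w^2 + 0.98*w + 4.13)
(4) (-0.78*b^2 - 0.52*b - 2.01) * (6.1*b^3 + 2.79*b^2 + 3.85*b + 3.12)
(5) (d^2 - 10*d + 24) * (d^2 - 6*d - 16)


(1) = -4*x^3 + 7*x - 1
(2) = -1.36*l^4 + 2.78*l^3 + 4.12*l^2 + 1.09*l - 0.02
(3) = -0.7519*w^5 - 5.3311*w^4 + 15.4984*w^3 + 8.2005*w^2 - 9.4724*w - 3.717
(4) = -4.758*b^5 - 5.3482*b^4 - 16.7148*b^3 - 10.0435*b^2 - 9.3609*b - 6.2712
(5) = d^4 - 16*d^3 + 68*d^2 + 16*d - 384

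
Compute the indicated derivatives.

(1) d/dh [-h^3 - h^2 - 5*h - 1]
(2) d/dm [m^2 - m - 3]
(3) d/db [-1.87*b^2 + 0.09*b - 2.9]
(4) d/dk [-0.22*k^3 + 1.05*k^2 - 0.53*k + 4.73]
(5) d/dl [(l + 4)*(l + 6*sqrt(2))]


(1) = -3*h^2 - 2*h - 5
(2) = 2*m - 1
(3) = 0.09 - 3.74*b
(4) = -0.66*k^2 + 2.1*k - 0.53
(5) = 2*l + 4 + 6*sqrt(2)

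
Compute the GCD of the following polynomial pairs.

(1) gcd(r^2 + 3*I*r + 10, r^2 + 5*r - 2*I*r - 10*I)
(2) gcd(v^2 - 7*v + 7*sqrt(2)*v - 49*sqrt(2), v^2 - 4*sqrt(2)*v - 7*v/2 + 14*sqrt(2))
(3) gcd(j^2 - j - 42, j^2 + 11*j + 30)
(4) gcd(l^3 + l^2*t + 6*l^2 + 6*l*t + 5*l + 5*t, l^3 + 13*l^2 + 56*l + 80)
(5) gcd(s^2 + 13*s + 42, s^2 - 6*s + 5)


(1) = gcd((r - 2*I)*(r + 5*I), (r + 5)*(r - 2*I)) = r - 2*I
(2) = 1
(3) = gcd((j - 7)*(j + 6), (j + 5)*(j + 6)) = j + 6
(4) = l + 5
(5) = 1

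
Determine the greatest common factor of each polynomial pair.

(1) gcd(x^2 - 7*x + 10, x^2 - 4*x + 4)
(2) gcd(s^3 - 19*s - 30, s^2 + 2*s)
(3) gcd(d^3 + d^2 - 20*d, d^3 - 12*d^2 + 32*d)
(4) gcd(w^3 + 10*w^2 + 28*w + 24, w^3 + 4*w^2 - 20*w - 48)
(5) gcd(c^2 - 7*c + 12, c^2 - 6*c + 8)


(1) = x - 2
(2) = gcd((s - 5)*(s + 2)*(s + 3), s*(s + 2)) = s + 2
(3) = d^2 - 4*d
(4) = gcd((w + 2)^2*(w + 6), (w - 4)*(w + 2)*(w + 6)) = w^2 + 8*w + 12
(5) = c - 4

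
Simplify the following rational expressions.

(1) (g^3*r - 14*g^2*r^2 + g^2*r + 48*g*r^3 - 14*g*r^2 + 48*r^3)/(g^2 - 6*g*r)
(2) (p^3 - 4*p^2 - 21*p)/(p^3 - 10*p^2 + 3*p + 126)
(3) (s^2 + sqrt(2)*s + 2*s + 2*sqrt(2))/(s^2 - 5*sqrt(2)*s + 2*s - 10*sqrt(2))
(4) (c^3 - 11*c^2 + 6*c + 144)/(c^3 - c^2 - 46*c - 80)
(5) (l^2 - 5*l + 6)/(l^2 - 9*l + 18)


(1) = (g^2*r - 8*g*r^2 + g*r - 8*r^2)/g
(2) = p/(p - 6)
(3) = (s + sqrt(2))/(s - 5*sqrt(2))
(4) = (c^2 - 3*c - 18)/(c^2 + 7*c + 10)
(5) = (l - 2)/(l - 6)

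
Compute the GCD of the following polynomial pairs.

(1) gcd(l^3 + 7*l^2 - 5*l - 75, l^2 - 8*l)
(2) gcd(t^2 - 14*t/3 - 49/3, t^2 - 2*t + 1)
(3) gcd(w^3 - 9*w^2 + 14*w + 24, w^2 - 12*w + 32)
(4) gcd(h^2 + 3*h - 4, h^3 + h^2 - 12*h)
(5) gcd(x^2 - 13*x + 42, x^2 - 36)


(1) = gcd((l - 3)*(l + 5)^2, l*(l - 8)) = 1
(2) = gcd((t - 7)*(t + 7/3), (t - 1)^2) = 1
(3) = w - 4
(4) = h + 4
(5) = gcd((x - 7)*(x - 6), (x - 6)*(x + 6)) = x - 6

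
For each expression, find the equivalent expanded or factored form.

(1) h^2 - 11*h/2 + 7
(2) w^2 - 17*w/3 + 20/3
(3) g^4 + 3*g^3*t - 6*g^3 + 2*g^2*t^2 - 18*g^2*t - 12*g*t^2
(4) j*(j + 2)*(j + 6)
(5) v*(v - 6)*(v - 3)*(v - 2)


(1) = (h - 7/2)*(h - 2)
(2) = (w - 4)*(w - 5/3)
(3) = g*(g - 6)*(g + t)*(g + 2*t)
(4) = j^3 + 8*j^2 + 12*j
(5) = v^4 - 11*v^3 + 36*v^2 - 36*v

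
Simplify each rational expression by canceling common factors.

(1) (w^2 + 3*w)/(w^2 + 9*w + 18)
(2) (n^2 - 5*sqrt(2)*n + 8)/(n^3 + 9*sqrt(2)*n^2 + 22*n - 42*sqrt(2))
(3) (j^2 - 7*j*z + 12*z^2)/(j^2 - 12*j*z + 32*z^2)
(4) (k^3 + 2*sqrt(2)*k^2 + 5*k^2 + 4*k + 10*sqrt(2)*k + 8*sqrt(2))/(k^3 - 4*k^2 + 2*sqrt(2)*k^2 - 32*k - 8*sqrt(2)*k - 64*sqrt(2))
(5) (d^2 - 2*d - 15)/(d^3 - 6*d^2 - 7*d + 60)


(1) = w/(w + 6)
(2) = (n - 4*sqrt(2))/(n^2 + 10*sqrt(2)*n + 42)
(3) = (-j + 3*z)/(-j + 8*z)
(4) = (k + 1)/(k - 8)
(5) = 1/(d - 4)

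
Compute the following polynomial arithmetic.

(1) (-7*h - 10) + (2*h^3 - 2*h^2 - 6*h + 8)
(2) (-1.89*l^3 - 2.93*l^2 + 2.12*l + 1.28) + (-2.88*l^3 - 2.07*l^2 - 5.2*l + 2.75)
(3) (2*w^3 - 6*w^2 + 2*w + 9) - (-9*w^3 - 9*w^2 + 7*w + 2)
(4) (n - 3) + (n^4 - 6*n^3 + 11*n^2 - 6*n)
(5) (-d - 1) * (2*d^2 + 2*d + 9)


(1) = 2*h^3 - 2*h^2 - 13*h - 2
(2) = -4.77*l^3 - 5.0*l^2 - 3.08*l + 4.03
(3) = 11*w^3 + 3*w^2 - 5*w + 7
(4) = n^4 - 6*n^3 + 11*n^2 - 5*n - 3
(5) = -2*d^3 - 4*d^2 - 11*d - 9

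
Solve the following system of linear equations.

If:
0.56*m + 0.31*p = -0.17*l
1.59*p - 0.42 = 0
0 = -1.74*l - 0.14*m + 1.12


Then:
l = 0.67
m = -0.35
p = 0.26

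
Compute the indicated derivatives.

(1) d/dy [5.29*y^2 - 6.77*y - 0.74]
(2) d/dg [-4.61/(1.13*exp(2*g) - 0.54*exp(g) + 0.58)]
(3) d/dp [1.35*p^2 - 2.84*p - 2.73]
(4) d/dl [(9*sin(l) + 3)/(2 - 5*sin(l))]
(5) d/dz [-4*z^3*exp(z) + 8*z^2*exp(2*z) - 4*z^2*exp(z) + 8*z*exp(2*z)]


(1) = 10.58*y - 6.77
(2) = (10.4186*exp(g) - 2.4894)*exp(g)/(1.13*exp(2*g) - 0.54*exp(g) + 0.58)^2
(3) = 2.7*p - 2.84
(4) = 33*cos(l)/(5*sin(l) - 2)^2
(5) = 4*(-z^3 + 4*z^2*exp(z) - 4*z^2 + 8*z*exp(z) - 2*z + 2*exp(z))*exp(z)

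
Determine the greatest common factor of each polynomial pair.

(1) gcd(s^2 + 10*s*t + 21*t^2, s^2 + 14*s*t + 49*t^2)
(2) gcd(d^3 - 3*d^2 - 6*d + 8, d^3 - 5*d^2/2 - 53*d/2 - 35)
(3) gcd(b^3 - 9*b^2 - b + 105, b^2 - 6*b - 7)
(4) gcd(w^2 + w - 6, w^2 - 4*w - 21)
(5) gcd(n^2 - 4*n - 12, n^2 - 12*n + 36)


(1) = gcd((s + 3*t)*(s + 7*t), (s + 7*t)^2) = s + 7*t
(2) = d + 2
(3) = gcd((b - 7)*(b - 5)*(b + 3), (b - 7)*(b + 1)) = b - 7
(4) = w + 3
(5) = gcd((n - 6)*(n + 2), (n - 6)^2) = n - 6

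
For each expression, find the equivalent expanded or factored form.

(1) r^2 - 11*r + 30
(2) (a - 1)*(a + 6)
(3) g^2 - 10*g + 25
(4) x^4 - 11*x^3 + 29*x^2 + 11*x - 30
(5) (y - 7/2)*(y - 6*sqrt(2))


(1) = (r - 6)*(r - 5)
(2) = a^2 + 5*a - 6
(3) = (g - 5)^2
(4) = (x - 6)*(x - 5)*(x - 1)*(x + 1)
(5) = y^2 - 6*sqrt(2)*y - 7*y/2 + 21*sqrt(2)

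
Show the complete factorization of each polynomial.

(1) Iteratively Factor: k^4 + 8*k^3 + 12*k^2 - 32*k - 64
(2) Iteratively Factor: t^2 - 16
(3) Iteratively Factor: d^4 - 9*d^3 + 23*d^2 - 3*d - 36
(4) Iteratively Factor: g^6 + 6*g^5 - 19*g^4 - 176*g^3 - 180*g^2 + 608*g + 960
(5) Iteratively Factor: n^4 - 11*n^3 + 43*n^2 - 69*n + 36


(1) = (k + 4)*(k^3 + 4*k^2 - 4*k - 16) = (k + 2)*(k + 4)*(k^2 + 2*k - 8) = (k + 2)*(k + 4)^2*(k - 2)
(2) = (t + 4)*(t - 4)
(3) = (d + 1)*(d^3 - 10*d^2 + 33*d - 36) = (d - 3)*(d + 1)*(d^2 - 7*d + 12) = (d - 4)*(d - 3)*(d + 1)*(d - 3)
(4) = (g + 4)*(g^5 + 2*g^4 - 27*g^3 - 68*g^2 + 92*g + 240) = (g - 5)*(g + 4)*(g^4 + 7*g^3 + 8*g^2 - 28*g - 48) = (g - 5)*(g + 2)*(g + 4)*(g^3 + 5*g^2 - 2*g - 24) = (g - 5)*(g + 2)*(g + 4)^2*(g^2 + g - 6) = (g - 5)*(g - 2)*(g + 2)*(g + 4)^2*(g + 3)
(5) = (n - 4)*(n^3 - 7*n^2 + 15*n - 9) = (n - 4)*(n - 1)*(n^2 - 6*n + 9) = (n - 4)*(n - 3)*(n - 1)*(n - 3)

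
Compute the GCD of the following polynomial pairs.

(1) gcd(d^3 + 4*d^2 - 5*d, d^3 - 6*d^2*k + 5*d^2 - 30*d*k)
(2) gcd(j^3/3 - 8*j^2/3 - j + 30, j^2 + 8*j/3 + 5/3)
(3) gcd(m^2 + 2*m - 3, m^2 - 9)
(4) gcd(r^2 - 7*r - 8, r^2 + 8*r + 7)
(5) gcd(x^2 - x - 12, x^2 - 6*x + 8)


(1) = d^2 + 5*d
(2) = 1
(3) = gcd((m - 1)*(m + 3), (m - 3)*(m + 3)) = m + 3
(4) = r + 1
(5) = x - 4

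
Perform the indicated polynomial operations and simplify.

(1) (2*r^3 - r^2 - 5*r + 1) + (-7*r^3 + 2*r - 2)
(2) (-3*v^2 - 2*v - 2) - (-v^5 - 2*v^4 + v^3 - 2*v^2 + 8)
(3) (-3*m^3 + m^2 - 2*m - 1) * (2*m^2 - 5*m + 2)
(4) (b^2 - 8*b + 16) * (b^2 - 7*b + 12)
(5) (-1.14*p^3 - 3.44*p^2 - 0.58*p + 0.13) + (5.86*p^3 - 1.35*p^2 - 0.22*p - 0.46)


(1) = -5*r^3 - r^2 - 3*r - 1
(2) = v^5 + 2*v^4 - v^3 - v^2 - 2*v - 10
(3) = -6*m^5 + 17*m^4 - 15*m^3 + 10*m^2 + m - 2
(4) = b^4 - 15*b^3 + 84*b^2 - 208*b + 192
(5) = 4.72*p^3 - 4.79*p^2 - 0.8*p - 0.33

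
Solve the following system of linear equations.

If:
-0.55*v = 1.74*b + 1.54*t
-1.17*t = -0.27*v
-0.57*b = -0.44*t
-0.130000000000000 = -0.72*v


Then:
No Solution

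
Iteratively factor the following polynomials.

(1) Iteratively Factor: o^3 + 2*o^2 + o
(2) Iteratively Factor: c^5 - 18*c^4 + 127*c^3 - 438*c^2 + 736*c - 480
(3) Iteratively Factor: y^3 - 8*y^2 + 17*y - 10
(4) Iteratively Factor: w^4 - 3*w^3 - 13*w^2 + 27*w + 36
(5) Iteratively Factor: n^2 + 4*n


(1) = (o + 1)*(o^2 + o) = (o + 1)^2*(o)
(2) = (c - 4)*(c^4 - 14*c^3 + 71*c^2 - 154*c + 120) = (c - 4)^2*(c^3 - 10*c^2 + 31*c - 30) = (c - 4)^2*(c - 2)*(c^2 - 8*c + 15) = (c - 4)^2*(c - 3)*(c - 2)*(c - 5)
(3) = (y - 5)*(y^2 - 3*y + 2) = (y - 5)*(y - 2)*(y - 1)
(4) = (w - 4)*(w^3 + w^2 - 9*w - 9) = (w - 4)*(w + 3)*(w^2 - 2*w - 3) = (w - 4)*(w + 1)*(w + 3)*(w - 3)
(5) = (n)*(n + 4)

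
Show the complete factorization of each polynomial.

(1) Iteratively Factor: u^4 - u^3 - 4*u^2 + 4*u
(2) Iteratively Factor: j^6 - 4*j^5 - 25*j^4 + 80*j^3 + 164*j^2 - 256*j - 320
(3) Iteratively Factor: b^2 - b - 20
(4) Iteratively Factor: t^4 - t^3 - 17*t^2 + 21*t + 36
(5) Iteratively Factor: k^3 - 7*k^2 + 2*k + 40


(1) = (u - 2)*(u^3 + u^2 - 2*u) = (u - 2)*(u + 2)*(u^2 - u) = (u - 2)*(u - 1)*(u + 2)*(u)
(2) = (j + 2)*(j^5 - 6*j^4 - 13*j^3 + 106*j^2 - 48*j - 160) = (j - 4)*(j + 2)*(j^4 - 2*j^3 - 21*j^2 + 22*j + 40) = (j - 5)*(j - 4)*(j + 2)*(j^3 + 3*j^2 - 6*j - 8) = (j - 5)*(j - 4)*(j + 2)*(j + 4)*(j^2 - j - 2) = (j - 5)*(j - 4)*(j - 2)*(j + 2)*(j + 4)*(j + 1)
(3) = (b - 5)*(b + 4)
(4) = (t - 3)*(t^3 + 2*t^2 - 11*t - 12) = (t - 3)^2*(t^2 + 5*t + 4) = (t - 3)^2*(t + 1)*(t + 4)
(5) = (k - 4)*(k^2 - 3*k - 10) = (k - 5)*(k - 4)*(k + 2)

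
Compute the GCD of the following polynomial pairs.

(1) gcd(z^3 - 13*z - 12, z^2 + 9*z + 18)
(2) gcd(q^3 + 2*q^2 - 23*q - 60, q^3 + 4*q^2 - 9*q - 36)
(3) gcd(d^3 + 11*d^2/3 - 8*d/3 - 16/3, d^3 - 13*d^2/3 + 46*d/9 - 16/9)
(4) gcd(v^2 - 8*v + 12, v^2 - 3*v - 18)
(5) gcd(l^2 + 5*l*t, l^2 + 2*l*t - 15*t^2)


(1) = z + 3
(2) = gcd((q - 5)*(q + 3)*(q + 4), (q - 3)*(q + 3)*(q + 4)) = q^2 + 7*q + 12
(3) = gcd((d - 4/3)*(d + 1)*(d + 4), (d - 8/3)*(d - 1)*(d - 2/3)) = 1
(4) = v - 6
(5) = l + 5*t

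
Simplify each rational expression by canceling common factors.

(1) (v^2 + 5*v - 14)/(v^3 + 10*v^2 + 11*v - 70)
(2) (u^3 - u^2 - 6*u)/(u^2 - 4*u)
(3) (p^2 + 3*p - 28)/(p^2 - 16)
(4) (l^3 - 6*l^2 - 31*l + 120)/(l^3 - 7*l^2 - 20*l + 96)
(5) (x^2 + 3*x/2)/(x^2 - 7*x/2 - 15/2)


(1) = 1/(v + 5)
(2) = (u^2 - u - 6)/(u - 4)
(3) = (p + 7)/(p + 4)
(4) = (l + 5)/(l + 4)
(5) = x/(x - 5)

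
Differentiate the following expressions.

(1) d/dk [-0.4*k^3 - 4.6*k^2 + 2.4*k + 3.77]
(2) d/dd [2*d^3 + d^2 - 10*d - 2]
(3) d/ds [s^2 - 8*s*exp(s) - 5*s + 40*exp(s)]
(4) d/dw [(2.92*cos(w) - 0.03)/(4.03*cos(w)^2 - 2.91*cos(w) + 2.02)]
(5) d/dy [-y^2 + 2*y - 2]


(1) = -1.2*k^2 - 9.2*k + 2.4
(2) = 6*d^2 + 2*d - 10
(3) = -8*s*exp(s) + 2*s + 32*exp(s) - 5
(4) = (11.7676*cos(w)^2 - 0.2418*cos(w) - 5.8111)*sin(w)/(16.2409*cos(w)^4 - 23.4546*cos(w)^3 + 24.7493*cos(w)^2 - 11.7564*cos(w) + 4.0804)
(5) = 2 - 2*y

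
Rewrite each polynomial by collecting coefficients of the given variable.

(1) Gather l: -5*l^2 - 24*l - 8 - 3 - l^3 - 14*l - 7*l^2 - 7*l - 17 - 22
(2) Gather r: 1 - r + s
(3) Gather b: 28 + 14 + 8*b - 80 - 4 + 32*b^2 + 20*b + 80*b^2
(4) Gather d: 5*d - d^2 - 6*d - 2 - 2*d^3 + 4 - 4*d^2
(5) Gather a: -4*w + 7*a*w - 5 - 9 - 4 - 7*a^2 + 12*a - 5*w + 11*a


(1) = -l^3 - 12*l^2 - 45*l - 50
(2) = -r + s + 1
(3) = 112*b^2 + 28*b - 42
(4) = -2*d^3 - 5*d^2 - d + 2
(5) = -7*a^2 + a*(7*w + 23) - 9*w - 18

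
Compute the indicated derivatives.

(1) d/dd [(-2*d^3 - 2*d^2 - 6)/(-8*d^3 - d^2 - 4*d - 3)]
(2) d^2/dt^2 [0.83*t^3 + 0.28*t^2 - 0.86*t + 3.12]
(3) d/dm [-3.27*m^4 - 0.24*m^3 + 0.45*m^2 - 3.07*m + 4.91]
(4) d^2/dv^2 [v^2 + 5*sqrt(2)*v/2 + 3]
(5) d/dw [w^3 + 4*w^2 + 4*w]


(1) = 2*(-7*d^4 + 8*d^3 - 59*d^2 - 12)/(64*d^6 + 16*d^5 + 65*d^4 + 56*d^3 + 22*d^2 + 24*d + 9)
(2) = 4.98*t + 0.56
(3) = -13.08*m^3 - 0.72*m^2 + 0.9*m - 3.07
(4) = 2
(5) = 3*w^2 + 8*w + 4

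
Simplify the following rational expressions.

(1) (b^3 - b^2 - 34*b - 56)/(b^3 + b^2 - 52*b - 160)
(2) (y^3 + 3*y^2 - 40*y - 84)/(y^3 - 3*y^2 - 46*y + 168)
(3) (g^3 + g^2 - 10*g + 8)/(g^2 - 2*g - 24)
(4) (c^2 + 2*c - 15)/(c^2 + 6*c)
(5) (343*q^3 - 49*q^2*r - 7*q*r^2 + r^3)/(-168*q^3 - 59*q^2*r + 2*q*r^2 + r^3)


(1) = (b^2 - 5*b - 14)/(b^2 - 3*b - 40)
(2) = (y + 2)/(y - 4)
(3) = (g^2 - 3*g + 2)/(g - 6)
(4) = (c^2 + 2*c - 15)/(c^2 + 6*c)
(5) = (-49*q^2 + 14*q*r - r^2)/(24*q^2 + 5*q*r - r^2)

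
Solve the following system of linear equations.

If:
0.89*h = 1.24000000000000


Then:
h = 1.39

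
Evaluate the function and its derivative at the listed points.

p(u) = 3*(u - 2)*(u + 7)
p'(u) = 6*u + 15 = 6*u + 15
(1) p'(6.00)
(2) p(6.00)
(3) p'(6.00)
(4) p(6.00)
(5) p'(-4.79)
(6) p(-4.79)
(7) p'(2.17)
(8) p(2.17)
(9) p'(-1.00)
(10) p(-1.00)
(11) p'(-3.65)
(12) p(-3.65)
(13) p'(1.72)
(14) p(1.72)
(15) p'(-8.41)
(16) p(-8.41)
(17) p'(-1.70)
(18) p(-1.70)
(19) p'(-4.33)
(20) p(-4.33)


(1) = 51.00
(2) = 156.00
(3) = 51.00
(4) = 156.00
(5) = -13.74
(6) = -45.02
(7) = 28.02
(8) = 4.68
(9) = 9.00
(10) = -54.00
(11) = -6.90
(12) = -56.78
(13) = 25.32
(14) = -7.32
(15) = -35.46
(16) = 44.03
(17) = 4.80
(18) = -58.83
(19) = -10.98
(20) = -50.70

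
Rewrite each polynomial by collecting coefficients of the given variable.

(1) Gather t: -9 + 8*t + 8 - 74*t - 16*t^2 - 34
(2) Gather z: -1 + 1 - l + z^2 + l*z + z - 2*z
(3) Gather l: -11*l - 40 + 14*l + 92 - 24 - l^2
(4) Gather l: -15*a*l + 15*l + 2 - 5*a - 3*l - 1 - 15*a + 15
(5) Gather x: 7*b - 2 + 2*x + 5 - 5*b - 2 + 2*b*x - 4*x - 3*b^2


(1) = -16*t^2 - 66*t - 35
(2) = -l + z^2 + z*(l - 1)
(3) = -l^2 + 3*l + 28
(4) = -20*a + l*(12 - 15*a) + 16
(5) = -3*b^2 + 2*b + x*(2*b - 2) + 1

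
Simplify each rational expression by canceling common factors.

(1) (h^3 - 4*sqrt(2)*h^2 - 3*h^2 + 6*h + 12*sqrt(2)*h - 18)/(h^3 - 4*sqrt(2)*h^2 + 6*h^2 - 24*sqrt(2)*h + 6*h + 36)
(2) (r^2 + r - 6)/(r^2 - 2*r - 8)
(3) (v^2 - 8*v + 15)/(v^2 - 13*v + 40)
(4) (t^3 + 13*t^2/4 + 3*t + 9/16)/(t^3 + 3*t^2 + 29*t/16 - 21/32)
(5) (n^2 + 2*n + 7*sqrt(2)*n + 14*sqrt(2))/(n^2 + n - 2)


(1) = (h - 3)/(h + 6)
(2) = (r^2 + r - 6)/(r^2 - 2*r - 8)
(3) = (v - 3)/(v - 8)
(4) = (16*t^2 + 28*t + 6)/(16*t^2 + 24*t - 7)
(5) = (n + 7*sqrt(2))/(n - 1)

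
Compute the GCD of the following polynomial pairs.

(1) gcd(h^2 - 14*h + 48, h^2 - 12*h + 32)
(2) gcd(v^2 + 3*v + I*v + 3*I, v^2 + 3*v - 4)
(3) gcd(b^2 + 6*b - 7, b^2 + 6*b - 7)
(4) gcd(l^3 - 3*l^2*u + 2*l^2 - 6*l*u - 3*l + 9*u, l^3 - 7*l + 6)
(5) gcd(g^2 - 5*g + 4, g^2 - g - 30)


(1) = gcd((h - 8)*(h - 6), (h - 8)*(h - 4)) = h - 8
(2) = gcd((v + 3)*(v + I), (v - 1)*(v + 4)) = 1
(3) = b^2 + 6*b - 7
(4) = l^2 + 2*l - 3
(5) = 1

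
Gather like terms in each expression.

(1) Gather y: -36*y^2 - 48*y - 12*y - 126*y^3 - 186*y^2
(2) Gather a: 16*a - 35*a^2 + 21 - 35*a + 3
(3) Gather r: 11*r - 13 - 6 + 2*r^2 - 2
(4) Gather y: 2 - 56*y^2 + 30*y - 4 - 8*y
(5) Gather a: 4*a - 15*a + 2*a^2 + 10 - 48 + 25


(1) = -126*y^3 - 222*y^2 - 60*y
(2) = -35*a^2 - 19*a + 24
(3) = 2*r^2 + 11*r - 21
(4) = -56*y^2 + 22*y - 2
(5) = 2*a^2 - 11*a - 13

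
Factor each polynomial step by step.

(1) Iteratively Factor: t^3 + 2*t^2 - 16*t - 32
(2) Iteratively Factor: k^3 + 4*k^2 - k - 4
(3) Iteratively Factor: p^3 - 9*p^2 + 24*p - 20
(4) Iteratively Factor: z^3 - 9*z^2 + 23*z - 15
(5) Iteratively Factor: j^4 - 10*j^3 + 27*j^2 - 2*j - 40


(1) = (t - 4)*(t^2 + 6*t + 8) = (t - 4)*(t + 2)*(t + 4)
(2) = (k - 1)*(k^2 + 5*k + 4) = (k - 1)*(k + 4)*(k + 1)
(3) = (p - 2)*(p^2 - 7*p + 10) = (p - 2)^2*(p - 5)
(4) = (z - 3)*(z^2 - 6*z + 5) = (z - 5)*(z - 3)*(z - 1)
(5) = (j - 5)*(j^3 - 5*j^2 + 2*j + 8) = (j - 5)*(j - 4)*(j^2 - j - 2) = (j - 5)*(j - 4)*(j + 1)*(j - 2)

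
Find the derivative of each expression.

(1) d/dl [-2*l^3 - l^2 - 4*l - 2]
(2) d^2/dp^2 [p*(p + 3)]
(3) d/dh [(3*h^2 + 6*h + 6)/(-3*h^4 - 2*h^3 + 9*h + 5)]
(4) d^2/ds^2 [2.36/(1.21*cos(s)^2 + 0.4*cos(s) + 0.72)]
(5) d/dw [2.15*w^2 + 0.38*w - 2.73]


(1) = -6*l^2 - 2*l - 4
(2) = 2
(3) = 3*(-2*(h + 1)*(3*h^4 + 2*h^3 - 9*h - 5) + 3*(h^2 + 2*h + 2)*(4*h^3 + 2*h^2 - 3))/(3*h^4 + 2*h^3 - 9*h - 5)^2
(4) = (-13.821104*(1 - cos(s)^2)^2 - 3.42672*cos(s)^3 + 0.935976*cos(s)^2 + 7.53312*cos(s) + 10.46424)/(1.21*cos(s)^2 + 0.4*cos(s) + 0.72)^3
(5) = 4.3*w + 0.38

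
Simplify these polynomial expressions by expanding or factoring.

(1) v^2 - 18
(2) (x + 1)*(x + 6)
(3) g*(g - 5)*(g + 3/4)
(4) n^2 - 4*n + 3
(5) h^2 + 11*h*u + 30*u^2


(1) = (v - 3*sqrt(2))*(v + 3*sqrt(2))
(2) = x^2 + 7*x + 6
(3) = g^3 - 17*g^2/4 - 15*g/4
(4) = (n - 3)*(n - 1)
(5) = (h + 5*u)*(h + 6*u)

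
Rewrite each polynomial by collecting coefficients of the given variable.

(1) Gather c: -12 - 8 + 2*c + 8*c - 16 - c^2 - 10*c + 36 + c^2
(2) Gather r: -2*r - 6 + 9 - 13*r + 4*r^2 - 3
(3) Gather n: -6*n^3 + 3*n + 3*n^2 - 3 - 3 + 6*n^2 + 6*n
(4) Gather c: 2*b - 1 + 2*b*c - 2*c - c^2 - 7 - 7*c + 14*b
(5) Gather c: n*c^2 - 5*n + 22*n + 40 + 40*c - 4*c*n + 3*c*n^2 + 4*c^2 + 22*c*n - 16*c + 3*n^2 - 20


(1) = 0
(2) = 4*r^2 - 15*r
(3) = -6*n^3 + 9*n^2 + 9*n - 6
(4) = 16*b - c^2 + c*(2*b - 9) - 8
(5) = c^2*(n + 4) + c*(3*n^2 + 18*n + 24) + 3*n^2 + 17*n + 20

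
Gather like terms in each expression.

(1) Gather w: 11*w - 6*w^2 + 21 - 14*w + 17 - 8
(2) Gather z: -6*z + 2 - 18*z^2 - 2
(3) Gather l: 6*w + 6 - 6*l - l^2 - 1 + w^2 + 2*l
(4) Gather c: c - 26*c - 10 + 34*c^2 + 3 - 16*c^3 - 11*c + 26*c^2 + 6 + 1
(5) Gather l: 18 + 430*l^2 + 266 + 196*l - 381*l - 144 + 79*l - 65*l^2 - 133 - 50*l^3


(1) = -6*w^2 - 3*w + 30
(2) = -18*z^2 - 6*z
(3) = -l^2 - 4*l + w^2 + 6*w + 5
(4) = -16*c^3 + 60*c^2 - 36*c
(5) = -50*l^3 + 365*l^2 - 106*l + 7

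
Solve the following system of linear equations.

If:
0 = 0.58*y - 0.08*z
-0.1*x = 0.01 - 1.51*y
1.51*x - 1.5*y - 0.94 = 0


Then:
x = 0.67
y = 0.05
z = 0.37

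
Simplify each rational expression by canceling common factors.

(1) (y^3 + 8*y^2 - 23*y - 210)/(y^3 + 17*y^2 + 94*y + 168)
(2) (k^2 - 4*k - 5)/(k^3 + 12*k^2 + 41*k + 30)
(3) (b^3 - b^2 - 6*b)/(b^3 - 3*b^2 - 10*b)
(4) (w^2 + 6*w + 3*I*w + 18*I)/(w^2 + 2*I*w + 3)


(1) = (y - 5)/(y + 4)
(2) = (k - 5)/(k^2 + 11*k + 30)
(3) = (b - 3)/(b - 5)
(4) = (w + 6)/(w - I)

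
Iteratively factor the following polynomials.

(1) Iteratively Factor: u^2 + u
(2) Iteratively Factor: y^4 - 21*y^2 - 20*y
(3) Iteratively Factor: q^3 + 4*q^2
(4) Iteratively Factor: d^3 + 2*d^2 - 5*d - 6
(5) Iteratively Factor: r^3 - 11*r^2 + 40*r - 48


(1) = (u + 1)*(u)
(2) = (y + 1)*(y^3 - y^2 - 20*y) = (y + 1)*(y + 4)*(y^2 - 5*y) = y*(y + 1)*(y + 4)*(y - 5)
(3) = (q + 4)*(q^2) = q*(q + 4)*(q)
(4) = (d - 2)*(d^2 + 4*d + 3) = (d - 2)*(d + 1)*(d + 3)
(5) = (r - 3)*(r^2 - 8*r + 16) = (r - 4)*(r - 3)*(r - 4)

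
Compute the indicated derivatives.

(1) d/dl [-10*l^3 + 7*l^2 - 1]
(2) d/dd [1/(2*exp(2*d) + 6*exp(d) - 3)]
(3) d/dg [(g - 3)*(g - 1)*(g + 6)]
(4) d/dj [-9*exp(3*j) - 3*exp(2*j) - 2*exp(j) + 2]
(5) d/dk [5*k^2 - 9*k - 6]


(1) = 2*l*(7 - 15*l)
(2) = (-4*exp(d) - 6)*exp(d)/(2*exp(2*d) + 6*exp(d) - 3)^2
(3) = 3*g^2 + 4*g - 21
(4) = (-27*exp(2*j) - 6*exp(j) - 2)*exp(j)
(5) = 10*k - 9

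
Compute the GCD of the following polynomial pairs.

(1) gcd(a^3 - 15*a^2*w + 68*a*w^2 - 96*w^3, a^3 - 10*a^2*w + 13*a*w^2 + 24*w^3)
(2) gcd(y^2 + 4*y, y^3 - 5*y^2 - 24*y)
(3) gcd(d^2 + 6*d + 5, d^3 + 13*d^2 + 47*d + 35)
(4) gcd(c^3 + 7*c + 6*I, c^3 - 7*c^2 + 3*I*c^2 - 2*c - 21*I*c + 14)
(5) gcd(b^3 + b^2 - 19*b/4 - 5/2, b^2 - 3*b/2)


(1) = a^2 - 11*a*w + 24*w^2
(2) = y
(3) = d^2 + 6*d + 5
(4) = c^2 + 3*I*c - 2
(5) = gcd((b - 2)*(b + 1/2)*(b + 5/2), b*(b - 3/2)) = 1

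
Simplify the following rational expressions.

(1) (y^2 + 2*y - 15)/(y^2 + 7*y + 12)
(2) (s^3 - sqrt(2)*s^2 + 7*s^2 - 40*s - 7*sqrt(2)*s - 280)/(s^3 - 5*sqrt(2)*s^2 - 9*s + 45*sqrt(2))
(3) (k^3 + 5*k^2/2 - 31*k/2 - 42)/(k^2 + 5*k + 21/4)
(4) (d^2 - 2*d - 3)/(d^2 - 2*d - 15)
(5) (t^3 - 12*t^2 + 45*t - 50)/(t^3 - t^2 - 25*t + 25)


(1) = (y^2 + 2*y - 15)/(y^2 + 7*y + 12)
(2) = (s^2 + s*(4*sqrt(2) + 7) + 28*sqrt(2))/(s^2 - 9)
(3) = (2*k^2 - 2*k - 24)/(2*k + 3)
(4) = (d^2 - 2*d - 3)/(d^2 - 2*d - 15)
(5) = (t^2 - 7*t + 10)/(t^2 + 4*t - 5)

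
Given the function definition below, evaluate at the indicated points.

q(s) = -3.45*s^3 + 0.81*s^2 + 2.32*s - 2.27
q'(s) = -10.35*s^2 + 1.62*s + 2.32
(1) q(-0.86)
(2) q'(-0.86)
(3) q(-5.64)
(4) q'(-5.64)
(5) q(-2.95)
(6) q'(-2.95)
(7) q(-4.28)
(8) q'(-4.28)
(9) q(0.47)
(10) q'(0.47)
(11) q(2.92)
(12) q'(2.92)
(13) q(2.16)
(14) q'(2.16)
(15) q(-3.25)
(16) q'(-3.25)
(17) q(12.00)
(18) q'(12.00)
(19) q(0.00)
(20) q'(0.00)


(1) = -1.47
(2) = -6.73
(3) = 629.36
(4) = -336.05
(5) = 86.50
(6) = -92.53
(7) = 273.13
(8) = -194.21
(9) = -1.36
(10) = 0.80
(11) = -74.48
(12) = -81.20
(13) = -28.25
(14) = -42.47
(15) = 117.18
(16) = -112.27
(17) = -5819.39
(18) = -1468.64
(19) = -2.27
(20) = 2.32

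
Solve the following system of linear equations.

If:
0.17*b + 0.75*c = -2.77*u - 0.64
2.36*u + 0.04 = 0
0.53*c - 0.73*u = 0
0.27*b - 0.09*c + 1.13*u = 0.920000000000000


Then:
No Solution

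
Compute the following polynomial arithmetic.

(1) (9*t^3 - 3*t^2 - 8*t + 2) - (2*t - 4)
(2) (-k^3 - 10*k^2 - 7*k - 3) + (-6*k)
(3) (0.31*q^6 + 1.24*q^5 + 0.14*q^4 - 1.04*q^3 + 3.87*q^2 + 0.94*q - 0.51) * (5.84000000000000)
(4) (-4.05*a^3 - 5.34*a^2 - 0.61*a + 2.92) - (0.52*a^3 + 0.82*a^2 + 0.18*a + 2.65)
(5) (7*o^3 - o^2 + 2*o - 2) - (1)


(1) = 9*t^3 - 3*t^2 - 10*t + 6
(2) = -k^3 - 10*k^2 - 13*k - 3
(3) = 1.8104*q^6 + 7.2416*q^5 + 0.8176*q^4 - 6.0736*q^3 + 22.6008*q^2 + 5.4896*q - 2.9784
(4) = -4.57*a^3 - 6.16*a^2 - 0.79*a + 0.27
(5) = 7*o^3 - o^2 + 2*o - 3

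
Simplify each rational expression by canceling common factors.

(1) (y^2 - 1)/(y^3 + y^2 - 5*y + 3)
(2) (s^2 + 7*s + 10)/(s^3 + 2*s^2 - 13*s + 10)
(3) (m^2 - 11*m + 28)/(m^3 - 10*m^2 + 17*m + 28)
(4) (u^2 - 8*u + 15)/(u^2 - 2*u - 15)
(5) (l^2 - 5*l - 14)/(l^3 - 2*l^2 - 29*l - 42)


(1) = (y + 1)/(y^2 + 2*y - 3)
(2) = (s + 2)/(s^2 - 3*s + 2)
(3) = 1/(m + 1)
(4) = (u - 3)/(u + 3)
(5) = 1/(l + 3)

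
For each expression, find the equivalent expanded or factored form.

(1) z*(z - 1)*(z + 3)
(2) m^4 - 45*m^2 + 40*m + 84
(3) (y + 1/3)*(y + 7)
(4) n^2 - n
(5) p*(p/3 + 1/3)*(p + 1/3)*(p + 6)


(1) = z^3 + 2*z^2 - 3*z
(2) = (m - 6)*(m - 2)*(m + 1)*(m + 7)
(3) = y^2 + 22*y/3 + 7/3
(4) = n*(n - 1)
(5) = p^4/3 + 22*p^3/9 + 25*p^2/9 + 2*p/3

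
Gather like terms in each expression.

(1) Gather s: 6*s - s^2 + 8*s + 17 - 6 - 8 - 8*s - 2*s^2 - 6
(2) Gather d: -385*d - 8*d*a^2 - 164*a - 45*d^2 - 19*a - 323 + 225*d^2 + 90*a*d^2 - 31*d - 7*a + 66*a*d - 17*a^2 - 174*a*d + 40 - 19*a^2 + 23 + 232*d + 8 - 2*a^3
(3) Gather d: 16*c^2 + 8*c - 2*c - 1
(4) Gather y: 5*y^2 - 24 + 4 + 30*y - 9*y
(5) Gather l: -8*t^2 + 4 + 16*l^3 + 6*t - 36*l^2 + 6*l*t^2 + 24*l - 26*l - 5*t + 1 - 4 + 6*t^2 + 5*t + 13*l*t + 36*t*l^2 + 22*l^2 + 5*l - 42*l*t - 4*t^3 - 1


(1) = -3*s^2 + 6*s - 3
(2) = -2*a^3 - 36*a^2 - 190*a + d^2*(90*a + 180) + d*(-8*a^2 - 108*a - 184) - 252
(3) = 16*c^2 + 6*c - 1
(4) = 5*y^2 + 21*y - 20
(5) = 16*l^3 + l^2*(36*t - 14) + l*(6*t^2 - 29*t + 3) - 4*t^3 - 2*t^2 + 6*t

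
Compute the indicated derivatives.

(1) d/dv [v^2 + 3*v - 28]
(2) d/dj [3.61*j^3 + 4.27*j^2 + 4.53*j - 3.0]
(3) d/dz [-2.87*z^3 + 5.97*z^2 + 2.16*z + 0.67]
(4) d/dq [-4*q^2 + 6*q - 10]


(1) = 2*v + 3
(2) = 10.83*j^2 + 8.54*j + 4.53
(3) = -8.61*z^2 + 11.94*z + 2.16
(4) = 6 - 8*q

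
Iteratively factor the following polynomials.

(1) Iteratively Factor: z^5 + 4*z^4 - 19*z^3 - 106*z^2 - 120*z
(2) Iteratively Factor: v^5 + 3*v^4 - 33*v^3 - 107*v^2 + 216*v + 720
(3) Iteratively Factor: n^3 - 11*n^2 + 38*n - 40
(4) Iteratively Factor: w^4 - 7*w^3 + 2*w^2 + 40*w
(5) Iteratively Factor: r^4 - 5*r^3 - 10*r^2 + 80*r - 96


(1) = (z - 5)*(z^4 + 9*z^3 + 26*z^2 + 24*z) = (z - 5)*(z + 4)*(z^3 + 5*z^2 + 6*z) = z*(z - 5)*(z + 4)*(z^2 + 5*z + 6) = z*(z - 5)*(z + 3)*(z + 4)*(z + 2)
(2) = (v + 4)*(v^4 - v^3 - 29*v^2 + 9*v + 180) = (v - 3)*(v + 4)*(v^3 + 2*v^2 - 23*v - 60) = (v - 3)*(v + 3)*(v + 4)*(v^2 - v - 20) = (v - 5)*(v - 3)*(v + 3)*(v + 4)*(v + 4)
(3) = (n - 4)*(n^2 - 7*n + 10) = (n - 4)*(n - 2)*(n - 5)
(4) = (w + 2)*(w^3 - 9*w^2 + 20*w) = (w - 4)*(w + 2)*(w^2 - 5*w) = (w - 5)*(w - 4)*(w + 2)*(w)
(5) = (r - 3)*(r^3 - 2*r^2 - 16*r + 32) = (r - 4)*(r - 3)*(r^2 + 2*r - 8) = (r - 4)*(r - 3)*(r + 4)*(r - 2)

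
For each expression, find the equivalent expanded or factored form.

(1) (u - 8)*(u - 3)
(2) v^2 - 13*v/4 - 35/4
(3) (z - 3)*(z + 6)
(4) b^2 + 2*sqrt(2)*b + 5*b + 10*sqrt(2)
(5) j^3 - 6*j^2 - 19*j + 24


(1) = u^2 - 11*u + 24
(2) = (v - 5)*(v + 7/4)
(3) = z^2 + 3*z - 18
(4) = (b + 5)*(b + 2*sqrt(2))
(5) = (j - 8)*(j - 1)*(j + 3)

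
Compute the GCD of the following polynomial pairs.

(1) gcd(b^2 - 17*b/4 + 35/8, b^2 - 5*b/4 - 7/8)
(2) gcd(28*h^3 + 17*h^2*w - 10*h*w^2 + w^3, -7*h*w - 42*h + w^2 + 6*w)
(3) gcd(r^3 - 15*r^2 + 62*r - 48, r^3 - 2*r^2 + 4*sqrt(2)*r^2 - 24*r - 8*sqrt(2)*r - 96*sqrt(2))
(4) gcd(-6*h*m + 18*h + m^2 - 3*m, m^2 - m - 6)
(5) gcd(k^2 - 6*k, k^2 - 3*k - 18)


(1) = gcd((b - 5/2)*(b - 7/4), (b - 7/4)*(b + 1/2)) = b - 7/4
(2) = gcd((-7*h + w)*(-4*h + w)*(h + w), (-7*h + w)*(w + 6)) = -7*h + w
(3) = gcd((r - 8)*(r - 6)*(r - 1), (r - 6)*(r + 4)*(r + 4*sqrt(2))) = r - 6
(4) = m - 3
(5) = k - 6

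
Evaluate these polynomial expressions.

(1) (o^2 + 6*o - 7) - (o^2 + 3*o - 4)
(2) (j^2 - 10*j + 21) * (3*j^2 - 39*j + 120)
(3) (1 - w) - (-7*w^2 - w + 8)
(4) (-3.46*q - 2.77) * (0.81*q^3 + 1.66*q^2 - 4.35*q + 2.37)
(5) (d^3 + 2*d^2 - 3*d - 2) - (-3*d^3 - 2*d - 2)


(1) = 3*o - 3
(2) = 3*j^4 - 69*j^3 + 573*j^2 - 2019*j + 2520
(3) = 7*w^2 - 7
(4) = -2.8026*q^4 - 7.9873*q^3 + 10.4528*q^2 + 3.8493*q - 6.5649
(5) = 4*d^3 + 2*d^2 - d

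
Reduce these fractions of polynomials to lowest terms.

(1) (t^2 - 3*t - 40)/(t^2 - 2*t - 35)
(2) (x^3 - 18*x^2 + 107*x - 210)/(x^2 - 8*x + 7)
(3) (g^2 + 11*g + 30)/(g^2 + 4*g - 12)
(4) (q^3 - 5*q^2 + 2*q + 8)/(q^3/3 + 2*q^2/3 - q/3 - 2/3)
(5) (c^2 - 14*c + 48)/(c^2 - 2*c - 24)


(1) = (t - 8)/(t - 7)
(2) = (x^2 - 11*x + 30)/(x - 1)
(3) = (g + 5)/(g - 2)
(4) = (3*q^2 - 18*q + 24)/(q^2 + q - 2)
(5) = (c - 8)/(c + 4)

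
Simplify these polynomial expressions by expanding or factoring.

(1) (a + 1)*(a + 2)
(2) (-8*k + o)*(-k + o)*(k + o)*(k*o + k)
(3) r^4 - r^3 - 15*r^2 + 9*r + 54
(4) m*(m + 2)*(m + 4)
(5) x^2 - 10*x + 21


(1) = a^2 + 3*a + 2
(2) = 8*k^4*o + 8*k^4 - k^3*o^2 - k^3*o - 8*k^2*o^3 - 8*k^2*o^2 + k*o^4 + k*o^3
(3) = (r - 3)^2*(r + 2)*(r + 3)
(4) = m^3 + 6*m^2 + 8*m
(5) = (x - 7)*(x - 3)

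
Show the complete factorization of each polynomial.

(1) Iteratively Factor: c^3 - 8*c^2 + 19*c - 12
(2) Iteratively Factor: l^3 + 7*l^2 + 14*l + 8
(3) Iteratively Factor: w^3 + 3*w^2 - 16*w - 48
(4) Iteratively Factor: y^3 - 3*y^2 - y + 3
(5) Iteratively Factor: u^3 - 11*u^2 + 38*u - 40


(1) = (c - 1)*(c^2 - 7*c + 12) = (c - 3)*(c - 1)*(c - 4)
(2) = (l + 2)*(l^2 + 5*l + 4) = (l + 2)*(l + 4)*(l + 1)
(3) = (w + 3)*(w^2 - 16) = (w - 4)*(w + 3)*(w + 4)
(4) = (y - 3)*(y^2 - 1) = (y - 3)*(y - 1)*(y + 1)
(5) = (u - 5)*(u^2 - 6*u + 8) = (u - 5)*(u - 2)*(u - 4)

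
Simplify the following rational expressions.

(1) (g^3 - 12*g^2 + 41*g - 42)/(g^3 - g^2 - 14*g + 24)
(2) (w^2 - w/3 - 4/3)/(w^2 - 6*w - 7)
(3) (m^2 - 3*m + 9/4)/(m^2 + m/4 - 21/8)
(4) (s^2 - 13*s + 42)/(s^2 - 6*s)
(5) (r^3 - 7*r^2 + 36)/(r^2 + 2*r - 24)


(1) = (g - 7)/(g + 4)
(2) = (3*w - 4)/(3*w - 21)
(3) = (4*m - 6)/(4*m + 7)
(4) = (s - 7)/s
(5) = (r^3 - 7*r^2 + 36)/(r^2 + 2*r - 24)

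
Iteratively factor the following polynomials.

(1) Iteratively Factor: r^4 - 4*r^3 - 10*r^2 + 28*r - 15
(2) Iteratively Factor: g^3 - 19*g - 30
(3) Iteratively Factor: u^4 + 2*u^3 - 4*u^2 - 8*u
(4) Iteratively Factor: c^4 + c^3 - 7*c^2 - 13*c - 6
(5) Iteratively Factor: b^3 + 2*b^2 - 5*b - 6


(1) = (r - 1)*(r^3 - 3*r^2 - 13*r + 15) = (r - 1)*(r + 3)*(r^2 - 6*r + 5) = (r - 1)^2*(r + 3)*(r - 5)
(2) = (g + 3)*(g^2 - 3*g - 10) = (g + 2)*(g + 3)*(g - 5)
(3) = (u - 2)*(u^3 + 4*u^2 + 4*u) = (u - 2)*(u + 2)*(u^2 + 2*u) = (u - 2)*(u + 2)^2*(u)
(4) = (c + 1)*(c^3 - 7*c - 6) = (c + 1)*(c + 2)*(c^2 - 2*c - 3) = (c + 1)^2*(c + 2)*(c - 3)
(5) = (b + 3)*(b^2 - b - 2) = (b - 2)*(b + 3)*(b + 1)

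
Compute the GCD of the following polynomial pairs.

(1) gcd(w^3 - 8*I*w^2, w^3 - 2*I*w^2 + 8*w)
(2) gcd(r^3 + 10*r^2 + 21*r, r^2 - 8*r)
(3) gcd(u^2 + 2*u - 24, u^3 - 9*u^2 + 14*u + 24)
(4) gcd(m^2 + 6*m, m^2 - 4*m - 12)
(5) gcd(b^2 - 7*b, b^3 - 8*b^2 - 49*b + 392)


(1) = gcd(w^2*(w - 8*I), w*(w - 4*I)*(w + 2*I)) = w
(2) = gcd(r*(r + 3)*(r + 7), r*(r - 8)) = r
(3) = gcd((u - 4)*(u + 6), (u - 6)*(u - 4)*(u + 1)) = u - 4
(4) = gcd(m*(m + 6), (m - 6)*(m + 2)) = 1
(5) = gcd(b*(b - 7), (b - 8)*(b - 7)*(b + 7)) = b - 7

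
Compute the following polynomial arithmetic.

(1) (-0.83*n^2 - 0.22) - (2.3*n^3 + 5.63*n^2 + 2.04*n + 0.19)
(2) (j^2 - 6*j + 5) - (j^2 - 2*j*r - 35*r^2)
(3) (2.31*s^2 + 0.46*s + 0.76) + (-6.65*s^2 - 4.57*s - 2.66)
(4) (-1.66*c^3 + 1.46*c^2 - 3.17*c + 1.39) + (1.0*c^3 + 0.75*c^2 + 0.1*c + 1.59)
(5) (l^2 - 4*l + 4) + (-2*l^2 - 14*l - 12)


(1) = -2.3*n^3 - 6.46*n^2 - 2.04*n - 0.41
(2) = 2*j*r - 6*j + 35*r^2 + 5
(3) = -4.34*s^2 - 4.11*s - 1.9
(4) = -0.66*c^3 + 2.21*c^2 - 3.07*c + 2.98
(5) = -l^2 - 18*l - 8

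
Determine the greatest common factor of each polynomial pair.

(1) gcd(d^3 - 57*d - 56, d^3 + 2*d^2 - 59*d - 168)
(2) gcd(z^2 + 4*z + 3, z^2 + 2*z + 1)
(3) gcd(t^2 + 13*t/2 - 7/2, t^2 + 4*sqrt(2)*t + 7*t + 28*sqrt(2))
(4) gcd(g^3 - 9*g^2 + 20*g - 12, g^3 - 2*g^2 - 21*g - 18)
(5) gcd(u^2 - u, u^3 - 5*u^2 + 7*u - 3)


(1) = d^2 - d - 56
(2) = gcd((z + 1)*(z + 3), (z + 1)^2) = z + 1
(3) = gcd((t - 1/2)*(t + 7), (t + 7)*(t + 4*sqrt(2))) = t + 7
(4) = g - 6
(5) = gcd(u*(u - 1), (u - 3)*(u - 1)^2) = u - 1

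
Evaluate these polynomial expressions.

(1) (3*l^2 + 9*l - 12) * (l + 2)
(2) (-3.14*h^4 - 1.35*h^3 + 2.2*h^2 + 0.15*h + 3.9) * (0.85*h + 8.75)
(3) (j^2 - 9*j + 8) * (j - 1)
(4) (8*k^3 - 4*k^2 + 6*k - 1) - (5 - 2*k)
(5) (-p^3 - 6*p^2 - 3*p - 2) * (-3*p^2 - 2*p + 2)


(1) = 3*l^3 + 15*l^2 + 6*l - 24
(2) = -2.669*h^5 - 28.6225*h^4 - 9.9425*h^3 + 19.3775*h^2 + 4.6275*h + 34.125
(3) = j^3 - 10*j^2 + 17*j - 8
(4) = 8*k^3 - 4*k^2 + 8*k - 6
(5) = 3*p^5 + 20*p^4 + 19*p^3 - 2*p - 4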